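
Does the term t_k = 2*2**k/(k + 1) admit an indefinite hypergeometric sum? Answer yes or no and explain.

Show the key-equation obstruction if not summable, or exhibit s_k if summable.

No; the degree bound rules out any f.

r(k) = 2*(k + 1)/(k + 2) after simplifying.
Normal form (A,B,C) = (2*k + 2, k + 2, 1).
f must satisfy (2*k + 2)·f(k+1) − (k + 1)·f(k) = 1.
d = -1 from the (1,1,0) case.
d = -1 < 0 ⇒ no nonzero polynomial f; not summable.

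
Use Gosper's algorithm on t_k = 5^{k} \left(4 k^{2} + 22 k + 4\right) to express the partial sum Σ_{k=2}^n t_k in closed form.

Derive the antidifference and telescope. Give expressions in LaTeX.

r(k) = 5*(2*k**2 + 15*k + 15)/(2*k**2 + 11*k + 2) after simplifying.
Gosper form: A/B · C(k+1)/C(k) with A=5, B=1, C=k**2 + 11*k/2 + 1.
Solve (5)·f(k+1) − (1)·f(k) = k**2 + 11*k/2 + 1.
Bound: deg f ≤ 2.
Solve for f: f(k) = (k - 1)*(k + 4)/4 (degree 2 ≤ 2).
So s_k = (B(k−1)f/C)·t_k = ((k - 1)*(k + 4)/(2*(2*k**2 + 11*k + 2)))·t_k = 5**k*(k**2 + 3*k - 4).
Verify: 5**k*(4*k**2 + 22*k + 4) matches t_k.
Σ_(k=2)^n t_k = s_(n+1) − s_(2) = (5**(n + 1)*n*(n + 5)) − (150), i.e. 5*5**n*n**2 + 25*5**n*n - 150.

S(n) = 5 \cdot 5^{n} n^{2} + 25 \cdot 5^{n} n - 150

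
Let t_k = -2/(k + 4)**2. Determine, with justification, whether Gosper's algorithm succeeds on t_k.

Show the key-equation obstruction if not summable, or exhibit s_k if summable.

r(k) = (k + 4)**2/(k + 5)**2 after simplifying.
Gosper form: A/B · C(k+1)/C(k) with A=k**2 + 8*k + 16, B=k**2 + 10*k + 25, C=1.
Set up (k**2 + 8*k + 16)·f(k+1) − (k**2 + 8*k + 16)·f(k) − (1) = 0.
Bound: deg f ≤ 0.
Write f(k) = c0. Then LHS − RHS = -1, requiring -1 = 0: contradictory. No certificate.

No — key equation has no polynomial f.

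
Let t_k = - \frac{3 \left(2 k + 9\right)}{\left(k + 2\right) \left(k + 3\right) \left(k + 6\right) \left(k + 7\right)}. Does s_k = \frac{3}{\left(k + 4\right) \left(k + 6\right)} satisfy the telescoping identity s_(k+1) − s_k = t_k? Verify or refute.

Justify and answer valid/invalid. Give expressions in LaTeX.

s_(k+1) = 3/((k + 5)*(k + 7))
s_(k+1) − s_k = 3*(-2*k - 11)/(k**4 + 22*k**3 + 179*k**2 + 638*k + 840)
(s_(k+1) − s_k) − t_k = 18*(k**2 + 9*k + 19)/(k**6 + 27*k**5 + 295*k**4 + 1665*k**3 + 5104*k**2 + 8028*k + 5040)

Invalid: residual \frac{18 \left(k^{2} + 9 k + 19\right)}{k^{6} + 27 k^{5} + 295 k^{4} + 1665 k^{3} + 5104 k^{2} + 8028 k + 5040} ≠ 0.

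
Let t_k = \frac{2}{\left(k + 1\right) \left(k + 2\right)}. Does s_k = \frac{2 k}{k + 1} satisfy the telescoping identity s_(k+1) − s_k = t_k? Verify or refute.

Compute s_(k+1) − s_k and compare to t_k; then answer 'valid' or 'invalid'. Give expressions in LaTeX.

s_(k+1) = 2*(k + 1)/(k + 2)
s_(k+1) − s_k = 2/(k**2 + 3*k + 2)
(s_(k+1) − s_k) − t_k = 0

valid (s_(k+1) − s_k reduces to t_k)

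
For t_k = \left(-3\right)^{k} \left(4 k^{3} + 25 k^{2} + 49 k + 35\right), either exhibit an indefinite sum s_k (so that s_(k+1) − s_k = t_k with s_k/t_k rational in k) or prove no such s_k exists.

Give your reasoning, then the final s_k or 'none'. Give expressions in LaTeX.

r(k) = 3*(-4*k**3 - 37*k**2 - 111*k - 113)/(4*k**3 + 25*k**2 + 49*k + 35) after simplifying.
Gosper form: A/B · C(k+1)/C(k) with A=-3, B=1, C=k**3 + 25*k**2/4 + 49*k/4 + 35/4.
Key eq: (-3)·f(k+1) = (1)·f(k) + (k**3 + 25*k**2/4 + 49*k/4 + 35/4).
Degrees (0,0,3) ⇒ d ≤ 3.
Coefficient equations give f(k) = -(k**3 + 4*k**2 + 4*k + 2)/4.
Certificate R = B(k−1)f/C = -(k**3 + 4*k**2 + 4*k + 2)/(4*k**3 + 25*k**2 + 49*k + 35) gives s_k = (-3)**k*(-k**3 - 4*k**2 - 4*k - 2).
Verify: (-3)**k*(4*k**3 + 25*k**2 + 49*k + 35) matches t_k.

s_k = \left(-3\right)^{k} \left(- k^{3} - 4 k^{2} - 4 k - 2\right)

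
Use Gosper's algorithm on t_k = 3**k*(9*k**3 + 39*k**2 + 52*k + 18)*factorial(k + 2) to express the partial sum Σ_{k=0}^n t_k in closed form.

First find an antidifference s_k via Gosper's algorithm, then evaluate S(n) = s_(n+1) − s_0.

Ratio r(k) = 3*(9*k**4 + 93*k**3 + 355*k**2 + 589*k + 354)/(9*k**3 + 39*k**2 + 52*k + 18).
Normal form (A,B,C) = (3*k + 9, 1, k**3 + 13*k**2/3 + 52*k/9 + 2).
Need (3*k + 9)·f(k+1) − (1)·f(k) = k**3 + 13*k**2/3 + 52*k/9 + 2.
deg f ≤ 2 (via 1,0,3).
Solve for f: f(k) = k*(3*k - 1)/9 (degree 2 ≤ 2).
Then R = B(k−1)f/C = k*(3*k - 1)/(9*k**3 + 39*k**2 + 52*k + 18), so s_k = R(k)·t_k = 3**k*k*(3*k - 1)*factorial(k + 2).
Verify: 3**k*(9*k**3 + 39*k**2 + 52*k + 18)*factorial(k + 2) matches t_k.
Evaluate: s_(n+1) = 3**(n + 1)*(n + 1)*(3*n + 2)*factorial(n + 3); subtract s_(0) = 0 ⇒ S(n) = 3**(n + 1)*(n + 1)*(3*n + 2)*factorial(n + 3).

S(n) = 3**(n + 1)*(n + 1)*(3*n + 2)*factorial(n + 3)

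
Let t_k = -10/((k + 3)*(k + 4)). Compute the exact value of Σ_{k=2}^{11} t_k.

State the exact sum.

Ratio r(k) = (k + 3)/(k + 5).
Gosper form: A/B · C(k+1)/C(k) with A=k + 3, B=k + 5, C=1.
Solve (k + 3)·f(k+1) − (k + 4)·f(k) = 1.
d = 1 from the (1,1,0) case.
Coefficient equations give f(k) = k/3.
Get s_k = R·t_k = -10*k/(3*k + 9) with R(k) = B(k−1)f(k)/C(k) = k*(k + 4)/3.
Check: Δs_k = -10/(k**2 + 7*k + 12). ✓
Sum = s_(12) − s_(2); s_(12) = -8/3, s_(2) = -4/3 ⇒ -4/3.

Σ = -4/3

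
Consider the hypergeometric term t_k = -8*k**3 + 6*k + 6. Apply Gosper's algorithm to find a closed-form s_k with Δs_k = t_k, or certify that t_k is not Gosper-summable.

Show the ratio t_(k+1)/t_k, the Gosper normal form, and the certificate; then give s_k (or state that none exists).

r(k) = (3*k - 4*(k + 1)**3 + 6)/(-4*k**3 + 3*k + 3) after simplifying.
A = 1, B = 1, C = k**3 - 3*k/4 - 3/4.
Key eq: (1)·f(k+1) = (1)·f(k) + (k**3 - 3*k/4 - 3/4).
d = 4 from the (0,0,3) case.
Coefficient equations give f(k) = k*(2*k**3 - 4*k**2 - k - 3)/8.
Get s_k = R·t_k = k*(-2*k**3 + 4*k**2 + k + 3) with R(k) = B(k−1)f(k)/C(k) = k*(2*k**3 - 4*k**2 - k - 3)/(2*(4*k**3 - 3*k - 3)).
Check: Δs_k = -8*k**3 + 6*k + 6. ✓

s_k = k*(-2*k**3 + 4*k**2 + k + 3)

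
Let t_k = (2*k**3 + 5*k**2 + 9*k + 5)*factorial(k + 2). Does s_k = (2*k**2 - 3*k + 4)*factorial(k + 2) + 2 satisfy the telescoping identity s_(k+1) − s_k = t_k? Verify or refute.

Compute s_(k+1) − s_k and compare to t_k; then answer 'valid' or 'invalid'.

s_(k+1) = (-3*k + 2*(k + 1)**2 + 1)*factorial(k + 3) + 2
s_(k+1) − s_k = (2*k**3 + 5*k**2 + 9*k + 5)*factorial(k + 2)
(s_(k+1) − s_k) − t_k = 0

valid; difference matches t_k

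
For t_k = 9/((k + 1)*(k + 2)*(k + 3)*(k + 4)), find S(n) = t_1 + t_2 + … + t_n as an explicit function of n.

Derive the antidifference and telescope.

S(n) = n*(n**2 + 9*n + 26)/(8*(n**3 + 9*n**2 + 26*n + 24))

Ratio r(k) = (k + 1)/(k + 5).
Take A(k)=k + 1, B(k)=k + 5, C(k)=1.
Set up (k + 1)·f(k+1) − (k + 4)·f(k) − (1) = 0.
d = 3 from the (1,1,0) case.
Solving with deg f ≤ 3: f(k) = k*(k**2 + 6*k + 11)/18.
Then R = B(k−1)f/C = k*(k + 4)*(k**2 + 6*k + 11)/18, so s_k = R(k)·t_k = k*(k**2 + 6*k + 11)/(2*(k + 1)*(k + 2)*(k + 3)).
s_(k+1) − s_k = 9/(k**4 + 10*k**3 + 35*k**2 + 50*k + 24) = t_k.
Evaluate: s_(n+1) = (n**3 + 9*n**2 + 26*n + 18)/(2*(n**3 + 9*n**2 + 26*n + 24)); subtract s_(1) = 3/8 ⇒ S(n) = n*(n**2 + 9*n + 26)/(8*(n**3 + 9*n**2 + 26*n + 24)).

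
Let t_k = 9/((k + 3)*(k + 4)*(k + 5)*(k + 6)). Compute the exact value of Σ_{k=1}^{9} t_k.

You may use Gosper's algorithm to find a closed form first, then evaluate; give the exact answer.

Σ = 87/3640

The ratio is (k + 3)/(k + 7).
So A=k + 3 and B=k + 7, with C=1.
Solve (k + 3)·f(k+1) − (k + 6)·f(k) = 1.
Bound: deg f ≤ 3.
Solve for f: f(k) = k*(k**2 + 12*k + 47)/180 (degree 3 ≤ 3).
Get s_k = R·t_k = k*(k**2 + 12*k + 47)/(20*(k + 3)*(k + 4)*(k + 5)) with R(k) = B(k−1)f(k)/C(k) = k*(k + 6)*(k**2 + 12*k + 47)/180.
Δs = 9/(k**4 + 18*k**3 + 119*k**2 + 342*k + 360), as required.
Telescoping: Σ = s_(10) − s_(1) = 89/1820 − (1/40) = 87/3640.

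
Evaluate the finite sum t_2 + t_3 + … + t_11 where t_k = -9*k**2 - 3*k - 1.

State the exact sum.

Step 1: r(k) = (9*k**2 + 21*k + 13)/(9*k**2 + 3*k + 1).
A = 1, B = 1, C = k**2 + k/3 + 1/9.
Key eq: (1)·f(k+1) = (1)·f(k) + (k**2 + k/3 + 1/9).
Degrees (0,0,2) ⇒ d ≤ 3.
Coefficient equations give f(k) = k*(3*k**2 - 3*k + 1)/9.
So s_k = (B(k−1)f/C)·t_k = (k*(3*k**2 - 3*k + 1)/(9*k**2 + 3*k + 1))·t_k = k*(-3*k**2 + 3*k - 1).
s_(k+1) − s_k = -9*k**2 - 3*k - 1 = t_k.
Sum = s_(12) − s_(2); s_(12) = -4764, s_(2) = -14 ⇒ -4750.

Σ = -4750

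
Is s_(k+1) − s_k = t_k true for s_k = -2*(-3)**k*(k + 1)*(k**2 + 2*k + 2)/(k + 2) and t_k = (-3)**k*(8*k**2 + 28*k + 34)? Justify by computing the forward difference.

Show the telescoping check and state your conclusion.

Invalid: residual (-3)**k*(-8*k**3 - 46*k**2 - 94*k - 72)/(k**2 + 5*k + 6) ≠ 0.

s_(k+1) = 6*(-3)**k*(k + 2)*(2*k + (k + 1)**2 + 4)/(k + 3)
s_(k+1) − s_k = (-3)**k*(8*k**4 + 60*k**3 + 176*k**2 + 244*k + 132)/(k**2 + 5*k + 6)
(s_(k+1) − s_k) − t_k = (-3)**k*(-8*k**3 - 46*k**2 - 94*k - 72)/(k**2 + 5*k + 6)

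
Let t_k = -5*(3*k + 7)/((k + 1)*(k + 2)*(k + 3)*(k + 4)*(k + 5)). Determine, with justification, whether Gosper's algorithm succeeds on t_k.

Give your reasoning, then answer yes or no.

The ratio is (k + 1)*(3*k + 10)/((k + 6)*(3*k + 7)).
A = k + 1, B = k + 6, C = k + 7/3.
Need (k + 1)·f(k+1) − (k + 5)·f(k) = k + 7/3.
d = 4 from the (1,1,1) case.
A polynomial solution: f(k) = k*(k + 2)*(k**2 + 8*k + 19)/36.
So s_k = (B(k−1)f/C)·t_k = (k*(k + 2)*(k + 5)*(k**2 + 8*k + 19)/(12*(3*k + 7)))·t_k = 5*k*(-k**2 - 8*k - 19)/(12*(k**3 + 8*k**2 + 19*k + 12)).
s_(k+1) − s_k = 5*(-3*k - 7)/(k**5 + 15*k**4 + 85*k**3 + 225*k**2 + 274*k + 120) = t_k.

Yes. s_k = 5*k*(-k**2 - 8*k - 19)/(12*(k**3 + 8*k**2 + 19*k + 12)).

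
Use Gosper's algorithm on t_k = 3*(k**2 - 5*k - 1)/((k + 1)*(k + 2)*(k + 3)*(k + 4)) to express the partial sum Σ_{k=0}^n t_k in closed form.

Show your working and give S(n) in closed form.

S(n) = (-n**3 - 27*n**2 - 44*n - 18)/(6*(n**3 + 9*n**2 + 26*n + 24))

r(k) = (k**3 - 2*k**2 - 8*k - 5)/(k**3 - 26*k - 5) after simplifying.
So A=k + 1 and B=k + 5, with C=k**2 - 5*k - 1.
f must satisfy (k + 1)·f(k+1) − (k + 4)·f(k) = k**2 - 5*k - 1.
Degrees (1,1,2) ⇒ d ≤ 3.
Coefficient equations give f(k) = -k*(k**2 + 24*k - 7)/18.
R(k) = B(k−1)·f(k)/C(k) = -k*(k + 4)*(k**2 + 24*k - 7)/(18*(k**2 - 5*k - 1)); s_k = R·t_k = k*(-k**2 - 24*k + 7)/(6*(k + 1)*(k + 2)*(k + 3)).
s_(k+1) − s_k = 3*(k**2 - 5*k - 1)/(k**4 + 10*k**3 + 35*k**2 + 50*k + 24) = t_k.
Telescope: S(n) = s_(n+1) − s_(0) = (-n**3 - 27*n**2 - 44*n - 18)/(6*(n**3 + 9*n**2 + 26*n + 24)) − (0) = (-n**3 - 27*n**2 - 44*n - 18)/(6*(n**3 + 9*n**2 + 26*n + 24)).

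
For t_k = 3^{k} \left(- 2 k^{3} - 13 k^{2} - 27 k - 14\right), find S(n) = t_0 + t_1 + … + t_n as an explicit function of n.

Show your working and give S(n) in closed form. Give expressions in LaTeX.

S(n) = - 3 \cdot 3^{n} n^{3} - 15 \cdot 3^{n} n^{2} - 30 \cdot 3^{n} n - 12 \cdot 3^{n} - 2

Compute t_(k+1)/t_k: get 3*(2*k**3 + 19*k**2 + 59*k + 56)/(2*k**3 + 13*k**2 + 27*k + 14).
Take A(k)=3, B(k)=1, C(k)=k**3 + 13*k**2/2 + 27*k/2 + 7.
Solve (3)·f(k+1) − (1)·f(k) = k**3 + 13*k**2/2 + 27*k/2 + 7.
From deg A=0, deg B=0, deg C=3: d=3.
Coefficient equations give f(k) = (k**3 + 2*k**2 + 3*k - 2)/2.
Then R = B(k−1)f/C = (k**3 + 2*k**2 + 3*k - 2)/(2*k**3 + 13*k**2 + 27*k + 14), so s_k = R(k)·t_k = 3**k*(-k**3 - 2*k**2 - 3*k + 2).
Check: Δs_k = 3**k*(-2*k**3 - 13*k**2 - 27*k - 14). ✓
Σ_(k=0)^n t_k = s_(n+1) − s_(0) = (3**(n + 1)*(-n**3 - 5*n**2 - 10*n - 4)) − (2), i.e. -3*3**n*n**3 - 15*3**n*n**2 - 30*3**n*n - 12*3**n - 2.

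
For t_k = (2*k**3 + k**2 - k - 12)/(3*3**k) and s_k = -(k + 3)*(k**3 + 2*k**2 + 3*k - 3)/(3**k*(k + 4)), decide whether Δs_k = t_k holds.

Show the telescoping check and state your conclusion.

Invalid: residual (-2*k**4 - 12*k**3 - 9*k**2 + 7*k + 57)/(3*3**k*(k**2 + 9*k + 20)) ≠ 0.

s_(k+1) = -(k + 4)*(3*k + (k + 1)**3 + 2*(k + 1)**2)/(3*3**k*(k + 5))
s_(k+1) − s_k = (2*k**5 + 17*k**4 + 36*k**3 - 10*k**2 - 121*k - 183)/(3*3**k*(k**2 + 9*k + 20))
(s_(k+1) − s_k) − t_k = (-2*k**4 - 12*k**3 - 9*k**2 + 7*k + 57)/(3*3**k*(k**2 + 9*k + 20))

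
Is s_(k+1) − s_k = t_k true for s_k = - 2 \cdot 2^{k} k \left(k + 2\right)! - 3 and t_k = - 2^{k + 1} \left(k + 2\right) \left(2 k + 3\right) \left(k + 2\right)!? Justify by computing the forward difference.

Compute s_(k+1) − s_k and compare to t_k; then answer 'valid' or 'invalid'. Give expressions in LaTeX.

valid (s_(k+1) − s_k reduces to t_k)

s_(k+1) = -2*2**(k + 1)*(k + 1)*factorial(k + 3) - 3
s_(k+1) − s_k = -2**(k + 1)*(k + 2)*(2*k + 3)*factorial(k + 2)
(s_(k+1) − s_k) − t_k = 0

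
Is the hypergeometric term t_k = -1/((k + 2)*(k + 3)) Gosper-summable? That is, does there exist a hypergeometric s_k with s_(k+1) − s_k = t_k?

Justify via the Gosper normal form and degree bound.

t_(k+1)/t_k = (k + 2)/(k + 4).
So A=k + 2 and B=k + 4, with C=1.
Solve (k + 2)·f(k+1) − (k + 3)·f(k) = 1.
Bound: deg f ≤ 1.
Solving with deg f ≤ 1: f(k) = k/2.
Certificate R = B(k−1)f/C = k*(k + 3)/2 gives s_k = -k/(2*k + 4).
Check: Δs_k = -1/(k**2 + 5*k + 6). ✓

Yes. s_k = -k/(2*k + 4).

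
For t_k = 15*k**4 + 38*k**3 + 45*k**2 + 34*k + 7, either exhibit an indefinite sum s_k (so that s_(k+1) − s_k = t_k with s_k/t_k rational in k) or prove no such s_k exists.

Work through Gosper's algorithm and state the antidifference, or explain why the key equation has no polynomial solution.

r(k) = (15*k**4 + 98*k**3 + 249*k**2 + 298*k + 139)/(15*k**4 + 38*k**3 + 45*k**2 + 34*k + 7) after simplifying.
Take A(k)=1, B(k)=1, C(k)=k**4 + 38*k**3/15 + 3*k**2 + 34*k/15 + 7/15.
Solve (1)·f(k+1) − (1)·f(k) = k**4 + 38*k**3/15 + 3*k**2 + 34*k/15 + 7/15.
Bound: deg f ≤ 5.
Solve for f: f(k) = k*(3*k**4 + 2*k**3 + k**2 + 4*k - 3)/15 (degree 5 ≤ 5).
Get s_k = R·t_k = k*(3*k**4 + 2*k**3 + k**2 + 4*k - 3) with R(k) = B(k−1)f(k)/C(k) = k*(3*k**4 + 2*k**3 + k**2 + 4*k - 3)/(15*k**4 + 38*k**3 + 45*k**2 + 34*k + 7).
Δs = 15*k**4 + 38*k**3 + 45*k**2 + 34*k + 7, as required.

s_k = k*(3*k**4 + 2*k**3 + k**2 + 4*k - 3)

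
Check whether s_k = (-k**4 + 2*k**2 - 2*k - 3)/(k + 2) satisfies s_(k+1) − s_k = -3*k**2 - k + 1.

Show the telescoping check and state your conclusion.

Invalid: residual (2*k**3 + 8*k**2 + 2*k - 5)/(k**2 + 5*k + 6) ≠ 0.

s_(k+1) = (-2*k - (k + 1)**4 + 2*(k + 1)**2 - 5)/(k + 3)
s_(k+1) − s_k = (-3*k**4 - 14*k**3 - 14*k**2 + k + 1)/(k**2 + 5*k + 6)
(s_(k+1) − s_k) − t_k = (2*k**3 + 8*k**2 + 2*k - 5)/(k**2 + 5*k + 6)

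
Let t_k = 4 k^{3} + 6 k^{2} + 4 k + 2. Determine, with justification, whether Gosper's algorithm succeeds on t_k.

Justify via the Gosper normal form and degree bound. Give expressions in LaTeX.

Step 1: r(k) = (2*k**3 + 9*k**2 + 14*k + 8)/(2*k**3 + 3*k**2 + 2*k + 1).
Normal form (A,B,C) = (1, 1, k**3 + 3*k**2/2 + k + 1/2).
Key eq: (1)·f(k+1) = (1)·f(k) + (k**3 + 3*k**2/2 + k + 1/2).
From deg A=0, deg B=0, deg C=3: d=4.
Coefficient equations give f(k) = k*(k + 1)*(k**2 - k + 1)/4.
R(k) = B(k−1)·f(k)/C(k) = k*(k**2 - k + 1)/(2*(2*k**2 + k + 1)); s_k = R·t_k = k**4 + k.
Verify: -k**4 + (k + 1)**4 + 1 matches t_k.

Yes. s_k = k^{4} + k.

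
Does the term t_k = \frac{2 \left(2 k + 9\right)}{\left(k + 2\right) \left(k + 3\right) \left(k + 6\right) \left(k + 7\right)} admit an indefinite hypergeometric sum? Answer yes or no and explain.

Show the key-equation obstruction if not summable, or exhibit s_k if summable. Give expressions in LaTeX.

Ratio r(k) = (k + 2)*(k + 6)*(2*k + 11)/((k + 4)*(k + 8)*(2*k + 9)).
Gosper form: A/B · C(k+1)/C(k) with A=k + 2, B=k + 8, C=k**3 + 27*k**2/2 + 121*k/2 + 90.
Solve (k + 2)·f(k+1) − (k + 7)·f(k) = k**3 + 27*k**2/2 + 121*k/2 + 90.
Degrees (1,1,3) ⇒ d ≤ 5.
Coefficient equations give f(k) = k*(k + 3)*(k + 4)*(k + 5)*(k + 8)/24.
Certificate R = B(k−1)f/C = k*(k + 3)*(k + 7)*(k + 8)/(12*(2*k + 9)) gives s_k = k*(k + 8)/(6*(k**2 + 8*k + 12)).
Verify: 2*(2*k + 9)/(k**4 + 18*k**3 + 113*k**2 + 288*k + 252) matches t_k.

Yes. s_k = \frac{k \left(k + 8\right)}{6 \left(k^{2} + 8 k + 12\right)}.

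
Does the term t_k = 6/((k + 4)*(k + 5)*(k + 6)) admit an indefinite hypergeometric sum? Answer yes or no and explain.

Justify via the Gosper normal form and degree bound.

Yes. s_k = 3*k*(k + 9)/(20*(k + 4)*(k + 5)).

Compute t_(k+1)/t_k: get (k + 4)/(k + 7).
Take A(k)=k + 4, B(k)=k + 7, C(k)=1.
Key eq: (k + 4)·f(k+1) = (k + 6)·f(k) + (1).
Degrees (1,1,0) ⇒ d ≤ 2.
A polynomial solution: f(k) = k*(k + 9)/40.
So s_k = (B(k−1)f/C)·t_k = (k*(k + 6)*(k + 9)/40)·t_k = 3*k*(k + 9)/(20*(k + 4)*(k + 5)).
s_(k+1) − s_k = 6/(k**3 + 15*k**2 + 74*k + 120) = t_k.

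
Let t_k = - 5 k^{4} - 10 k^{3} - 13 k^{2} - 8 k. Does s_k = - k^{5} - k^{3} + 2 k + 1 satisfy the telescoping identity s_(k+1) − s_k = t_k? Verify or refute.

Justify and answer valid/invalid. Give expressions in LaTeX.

valid (s_(k+1) − s_k reduces to t_k)

s_(k+1) = 2*k - (k + 1)**5 - (k + 1)**3 + 3
s_(k+1) − s_k = k**5 + k**3 - (k + 1)**5 - (k + 1)**3 + 2
(s_(k+1) − s_k) − t_k = 0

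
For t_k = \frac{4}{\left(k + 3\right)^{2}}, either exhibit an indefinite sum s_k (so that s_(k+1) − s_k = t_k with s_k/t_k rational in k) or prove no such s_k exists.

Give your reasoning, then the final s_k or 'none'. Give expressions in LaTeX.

none (Gosper's algorithm certifies no s_k)

r(k) = (k + 3)**2/(k + 4)**2 after simplifying.
Take A(k)=k**2 + 6*k + 9, B(k)=k**2 + 8*k + 16, C(k)=1.
Solve (k**2 + 6*k + 9)·f(k+1) − (k**2 + 6*k + 9)·f(k) = 1.
deg f ≤ 0 (via 2,2,0).
Write f(k) = c0. Then LHS − RHS = -1, requiring -1 = 0: contradictory. No certificate.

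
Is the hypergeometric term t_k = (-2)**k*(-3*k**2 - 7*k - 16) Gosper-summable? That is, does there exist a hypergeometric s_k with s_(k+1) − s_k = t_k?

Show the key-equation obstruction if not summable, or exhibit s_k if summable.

Compute t_(k+1)/t_k: get 2*(-3*k**2 - 13*k - 26)/(3*k**2 + 7*k + 16).
Factor: A=-2; B=1; C=k**2 + 7*k/3 + 16/3.
Key eq: (-2)·f(k+1) = (1)·f(k) + (k**2 + 7*k/3 + 16/3).
d = 2 from the (0,0,2) case.
Solve for f: f(k) = -(k**2 + k + 4)/3 (degree 2 ≤ 2).
Get s_k = R·t_k = (-2)**k*(k**2 + k + 4) with R(k) = B(k−1)f(k)/C(k) = -(k**2 + k + 4)/(3*k**2 + 7*k + 16).
Check: Δs_k = (-2)**k*(-3*k**2 - 7*k - 16). ✓

Yes. s_k = (-2)**k*(k**2 + k + 4).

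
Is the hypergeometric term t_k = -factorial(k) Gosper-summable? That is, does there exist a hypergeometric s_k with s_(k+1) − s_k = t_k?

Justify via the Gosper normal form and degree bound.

No; the degree bound rules out any f.

The ratio is k + 1.
Gosper form: A/B · C(k+1)/C(k) with A=k + 1, B=1, C=1.
Set up (k + 1)·f(k+1) − (1)·f(k) − (1) = 0.
From deg A=1, deg B=0, deg C=0: d=-1.
Negative degree bound (-1): no f exists, t_k not Gosper-summable.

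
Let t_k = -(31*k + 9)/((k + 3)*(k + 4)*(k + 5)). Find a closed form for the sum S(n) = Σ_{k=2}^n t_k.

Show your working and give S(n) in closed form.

Compute t_(k+1)/t_k: get (k + 3)*(31*k + 40)/((k + 6)*(31*k + 9)).
A = k + 3, B = k + 6, C = k + 9/31.
f must satisfy (k + 3)·f(k+1) − (k + 5)·f(k) = k + 9/31.
deg f ≤ 2 (via 1,1,1).
Coefficient equations give f(k) = k*(17*k - 5)/124.
Get s_k = R·t_k = k*(5 - 17*k)/(4*(k + 3)*(k + 4)) with R(k) = B(k−1)f(k)/C(k) = k*(k + 5)*(17*k - 5)/(4*(31*k + 9)).
Check: Δs_k = (-31*k - 9)/(k**3 + 12*k**2 + 47*k + 60). ✓
Telescope: S(n) = s_(n+1) − s_(2) = (-17*n**2 - 29*n - 12)/(4*(n**2 + 9*n + 20)) − (-29/60) = (-113*n**2 - 87*n + 200)/(30*(n**2 + 9*n + 20)).

S(n) = (-113*n**2 - 87*n + 200)/(30*(n**2 + 9*n + 20))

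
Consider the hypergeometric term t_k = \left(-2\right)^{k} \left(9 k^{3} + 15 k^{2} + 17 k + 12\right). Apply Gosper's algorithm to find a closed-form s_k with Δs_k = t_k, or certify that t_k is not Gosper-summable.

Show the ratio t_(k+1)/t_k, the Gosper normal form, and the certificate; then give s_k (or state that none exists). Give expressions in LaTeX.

s_k = \left(-2\right)^{k} \left(- 3 k^{3} + k^{2} - k - 2\right)

Step 1: r(k) = 2*(-9*k**3 - 42*k**2 - 74*k - 53)/(9*k**3 + 15*k**2 + 17*k + 12).
A = -2, B = 1, C = k**3 + 5*k**2/3 + 17*k/9 + 4/3.
Set up (-2)·f(k+1) − (1)·f(k) − (k**3 + 5*k**2/3 + 17*k/9 + 4/3) = 0.
Degrees (0,0,3) ⇒ d ≤ 3.
Match coefficients ⇒ f(k) = -(3*k + 2)*(k**2 - k + 1)/9.
Certificate R = B(k−1)f/C = -(3*k + 2)*(k**2 - k + 1)/(9*k**3 + 15*k**2 + 17*k + 12) gives s_k = (-2)**k*(-3*k**3 + k**2 - k - 2).
Δs = (-2)**k*(9*k**3 + 15*k**2 + 17*k + 12), as required.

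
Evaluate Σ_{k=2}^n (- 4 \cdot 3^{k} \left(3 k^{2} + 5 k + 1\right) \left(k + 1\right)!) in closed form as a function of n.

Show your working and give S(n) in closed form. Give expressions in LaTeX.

S(n) = - 12 \cdot 3^{n} n \left(n + 2\right)! + 216

r(k) = 3*(3*k**3 + 17*k**2 + 31*k + 18)/(3*k**2 + 5*k + 1) after simplifying.
A = 3*k + 6, B = 1, C = k**2 + 5*k/3 + 1/3.
Solve (3*k + 6)·f(k+1) − (1)·f(k) = k**2 + 5*k/3 + 1/3.
deg f ≤ 1 (via 1,0,2).
A polynomial solution: f(k) = (k - 1)/3.
Then R = B(k−1)f/C = (k - 1)/(3*k**2 + 5*k + 1), so s_k = R(k)·t_k = -4*3**k*(k - 1)*factorial(k + 1).
Check: Δs_k = -4*3**k*(3*k**2 + 5*k + 1)*factorial(k + 1). ✓
Telescope: S(n) = s_(n+1) − s_(2) = -12*3**n*n*factorial(n + 2) − (-216) = -12*3**n*n*factorial(n + 2) + 216.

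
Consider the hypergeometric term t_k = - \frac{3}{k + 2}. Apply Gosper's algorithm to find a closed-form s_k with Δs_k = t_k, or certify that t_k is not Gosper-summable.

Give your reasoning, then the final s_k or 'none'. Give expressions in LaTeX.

Step 1: r(k) = (k + 2)/(k + 3).
Normal form (A,B,C) = (k + 2, k + 3, 1).
f must satisfy (k + 2)·f(k+1) − (k + 2)·f(k) = 1.
deg f ≤ 0 (via 1,1,0).
Write f(k) = c0. Then LHS − RHS = -1, requiring -1 = 0: contradictory. No certificate.

not Gosper-summable; s_k does not exist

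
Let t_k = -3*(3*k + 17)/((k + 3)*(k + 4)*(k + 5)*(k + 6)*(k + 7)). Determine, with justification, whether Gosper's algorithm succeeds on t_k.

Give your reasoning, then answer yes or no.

Compute t_(k+1)/t_k: get (k + 3)*(3*k + 20)/((k + 8)*(3*k + 17)).
Factor: A=k + 3; B=k + 8; C=k + 17/3.
Set up (k + 3)·f(k+1) − (k + 7)·f(k) − (k + 17/3) = 0.
d = 4 from the (1,1,1) case.
Solving with deg f ≤ 4: f(k) = k*(k + 5)*(k**2 + 13*k + 54)/216.
Certificate R = B(k−1)f/C = k*(k + 5)*(k + 7)*(k**2 + 13*k + 54)/(72*(3*k + 17)) gives s_k = k*(-k**2 - 13*k - 54)/(24*(k**3 + 13*k**2 + 54*k + 72)).
Check: Δs_k = 3*(-3*k - 17)/(k**5 + 25*k**4 + 245*k**3 + 1175*k**2 + 2754*k + 2520). ✓

Yes. s_k = k*(-k**2 - 13*k - 54)/(24*(k**3 + 13*k**2 + 54*k + 72)).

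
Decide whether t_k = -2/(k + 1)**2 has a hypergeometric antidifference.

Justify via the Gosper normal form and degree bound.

No. Not Gosper-summable.

t_(k+1)/t_k = (k + 1)**2/(k + 2)**2.
Take A(k)=k**2 + 2*k + 1, B(k)=k**2 + 4*k + 4, C(k)=1.
Set up (k**2 + 2*k + 1)·f(k+1) − (k**2 + 2*k + 1)·f(k) − (1) = 0.
deg f ≤ 0 (via 2,2,0).
Generic f = c0 gives residual -1; -1 = 0 cannot hold, so t_k is not Gosper-summable.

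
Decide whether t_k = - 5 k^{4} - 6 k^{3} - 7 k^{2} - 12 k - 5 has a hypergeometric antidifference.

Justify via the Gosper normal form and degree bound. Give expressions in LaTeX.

Yes. s_k = k^{2} \left(- k^{3} + k^{2} - k - 4\right).

Compute t_(k+1)/t_k: get (5*k**4 + 26*k**3 + 55*k**2 + 64*k + 35)/(5*k**4 + 6*k**3 + 7*k**2 + 12*k + 5).
Factor: A=1; B=1; C=k**4 + 6*k**3/5 + 7*k**2/5 + 12*k/5 + 1.
Key eq: (1)·f(k+1) = (1)·f(k) + (k**4 + 6*k**3/5 + 7*k**2/5 + 12*k/5 + 1).
From deg A=0, deg B=0, deg C=4: d=5.
Solving with deg f ≤ 5: f(k) = k**2*(k**3 - k**2 + k + 4)/5.
So s_k = (B(k−1)f/C)·t_k = (k**2*(k**3 - k**2 + k + 4)/(5*k**4 + 6*k**3 + 7*k**2 + 12*k + 5))·t_k = k**2*(-k**3 + k**2 - k - 4).
s_(k+1) − s_k = -5*k**4 - 6*k**3 - 7*k**2 - 12*k - 5 = t_k.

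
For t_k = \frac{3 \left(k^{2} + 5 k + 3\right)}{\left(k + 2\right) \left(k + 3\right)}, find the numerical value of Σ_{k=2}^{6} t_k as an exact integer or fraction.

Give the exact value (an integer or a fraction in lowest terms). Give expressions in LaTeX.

r(k) = (k + 2)*(5*k + (k + 1)**2 + 8)/((k + 4)*(k**2 + 5*k + 3)) after simplifying.
Factor: A=k + 2; B=k + 4; C=k**2 + 5*k + 3.
Set up (k + 2)·f(k+1) − (k + 3)·f(k) − (k**2 + 5*k + 3) = 0.
d = 2 from the (1,1,2) case.
A polynomial solution: f(k) = k*(2*k + 1)/2.
So s_k = (B(k−1)f/C)·t_k = (k*(k + 3)*(2*k + 1)/(2*(k**2 + 5*k + 3)))·t_k = 3*k*(2*k + 1)/(2*(k + 2)).
s_(k+1) − s_k = 3*(k**2 + 5*k + 3)/(k**2 + 5*k + 6) = t_k.
Sum = s_(7) − s_(2); s_(7) = 35/2, s_(2) = 15/4 ⇒ 55/4.

Σ = 55/4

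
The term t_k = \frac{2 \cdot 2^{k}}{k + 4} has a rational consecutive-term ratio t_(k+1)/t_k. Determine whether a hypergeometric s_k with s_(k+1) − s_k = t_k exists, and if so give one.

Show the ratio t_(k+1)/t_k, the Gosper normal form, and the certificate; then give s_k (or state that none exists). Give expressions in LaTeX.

Compute t_(k+1)/t_k: get 2*(k + 4)/(k + 5).
Gosper form: A/B · C(k+1)/C(k) with A=2*k + 8, B=k + 5, C=1.
Need (2*k + 8)·f(k+1) − (k + 4)·f(k) = 1.
From deg A=1, deg B=1, deg C=0: d=-1.
d = -1 < 0 ⇒ no nonzero polynomial f; not summable.

none (Gosper's algorithm certifies no s_k)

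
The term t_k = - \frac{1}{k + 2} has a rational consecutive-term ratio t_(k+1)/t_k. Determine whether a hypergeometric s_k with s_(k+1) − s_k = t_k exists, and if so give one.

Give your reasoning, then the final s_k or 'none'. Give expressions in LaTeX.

Step 1: r(k) = (k + 2)/(k + 3).
A = k + 2, B = k + 3, C = 1.
Solve (k + 2)·f(k+1) − (k + 2)·f(k) = 1.
d = 0 from the (1,1,0) case.
f = c0 ⇒ A·f(k+1) − B(k−1)·f(k) − C = -1. The system {-1 = 0} is inconsistent; no antidifference.

none (Gosper's algorithm certifies no s_k)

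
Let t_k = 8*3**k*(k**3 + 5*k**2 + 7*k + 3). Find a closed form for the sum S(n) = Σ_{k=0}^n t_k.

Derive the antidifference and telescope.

Compute t_(k+1)/t_k: get 3*(k**3 + 8*k**2 + 20*k + 16)/(k**3 + 5*k**2 + 7*k + 3).
A = 3, B = 1, C = k**3 + 5*k**2 + 7*k + 3.
Solve (3)·f(k+1) − (1)·f(k) = k**3 + 5*k**2 + 7*k + 3.
From deg A=0, deg B=0, deg C=3: d=3.
Solving with deg f ≤ 3: f(k) = (2*k - 1)*(2*k**2 + 2*k + 3)/8.
Certificate R = B(k−1)f/C = (2*k - 1)*(2*k**2 + 2*k + 3)/(8*(k + 1)**2*(k + 3)) gives s_k = 3**k*(4*k**3 + 2*k**2 + 4*k - 3).
s_(k+1) − s_k = 8*3**k*(k**3 + 5*k**2 + 7*k + 3) = t_k.
Evaluate: s_(n+1) = 3**(n + 1)*(4*n**3 + 14*n**2 + 20*n + 7); subtract s_(0) = -3 ⇒ S(n) = 12*3**n*n**3 + 42*3**n*n**2 + 60*3**n*n + 21*3**n + 3.

S(n) = 12*3**n*n**3 + 42*3**n*n**2 + 60*3**n*n + 21*3**n + 3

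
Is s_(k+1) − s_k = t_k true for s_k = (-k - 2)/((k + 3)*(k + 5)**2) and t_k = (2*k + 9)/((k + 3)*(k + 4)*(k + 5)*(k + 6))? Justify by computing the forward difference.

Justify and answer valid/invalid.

s_(k+1) = (-k - 3)/((k + 4)*(k + 6)**2)
s_(k+1) − s_k = ((k + 2)*(k + 4)*(k + 6)**2 - (k + 3)**2*(k + 5)**2)/((k + 3)*(k + 4)*(k + 5)**2*(k + 6)**2)
(s_(k+1) − s_k) − t_k = 3*(-3*k**2 - 29*k - 69)/(k**6 + 29*k**5 + 347*k**4 + 2191*k**3 + 7692*k**2 + 14220*k + 10800)

Invalid: residual 3*(-3*k**2 - 29*k - 69)/(k**6 + 29*k**5 + 347*k**4 + 2191*k**3 + 7692*k**2 + 14220*k + 10800) ≠ 0.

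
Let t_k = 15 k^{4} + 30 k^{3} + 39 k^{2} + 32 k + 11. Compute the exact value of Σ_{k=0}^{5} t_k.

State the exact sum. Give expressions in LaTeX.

Step 1: r(k) = (15*k**4 + 90*k**3 + 219*k**2 + 260*k + 127)/(15*k**4 + 30*k**3 + 39*k**2 + 32*k + 11).
Take A(k)=1, B(k)=1, C(k)=k**4 + 2*k**3 + 13*k**2/5 + 32*k/15 + 11/15.
Set up (1)·f(k+1) − (1)·f(k) − (k**4 + 2*k**3 + 13*k**2/5 + 32*k/15 + 11/15) = 0.
From deg A=0, deg B=0, deg C=4: d=5.
Solving with deg f ≤ 5: f(k) = k*(3*k**4 + 3*k**2 + 4*k + 1)/15.
Then R = B(k−1)f/C = k*(3*k**4 + 3*k**2 + 4*k + 1)/(15*k**4 + 30*k**3 + 39*k**2 + 32*k + 11), so s_k = R(k)·t_k = k*(3*k**4 + 3*k**2 + 4*k + 1).
s_(k+1) − s_k = 15*k**4 + 30*k**3 + 39*k**2 + 32*k + 11 = t_k.
Σ_(k=0)^(5) t_k = s_(6) − s_(0) = 24126 − (0) = 24126.

Σ = 24126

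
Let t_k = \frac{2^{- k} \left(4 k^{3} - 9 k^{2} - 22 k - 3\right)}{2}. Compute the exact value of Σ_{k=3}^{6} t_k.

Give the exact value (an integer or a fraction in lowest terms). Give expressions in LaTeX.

Σ = 477/128

Ratio r(k) = (4*k**3 + 3*k**2 - 28*k - 30)/(2*(4*k**3 - 9*k**2 - 22*k - 3)).
Factor: A=1/2; B=1; C=k**3 - 9*k**2/4 - 11*k/2 - 3/4.
f must satisfy (1/2)·f(k+1) − (1)·f(k) = k**3 - 9*k**2/4 - 11*k/2 - 3/4.
Degrees (0,0,3) ⇒ d ≤ 3.
Solving with deg f ≤ 3: f(k) = -k*(4*k**2 + 3*k - 4)/2.
So s_k = (B(k−1)f/C)·t_k = (-2*k*(4*k**2 + 3*k - 4)/(4*k**3 - 9*k**2 - 22*k - 3))·t_k = k*(-4*k**2 - 3*k + 4)/2**k.
s_(k+1) − s_k = (4*k**3 - 9*k**2 - 22*k - 3)/(2*2**k) = t_k.
Sum = s_(7) − s_(3); s_(7) = -1491/128, s_(3) = -123/8 ⇒ 477/128.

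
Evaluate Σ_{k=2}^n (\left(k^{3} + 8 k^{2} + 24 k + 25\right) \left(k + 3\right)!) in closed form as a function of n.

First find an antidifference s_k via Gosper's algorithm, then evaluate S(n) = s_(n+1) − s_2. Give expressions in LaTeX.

r(k) = (k**4 + 15*k**3 + 87*k**2 + 230*k + 232)/(k**3 + 8*k**2 + 24*k + 25) after simplifying.
So A=k + 4 and B=1, with C=k**3 + 8*k**2 + 24*k + 25.
Need (k + 4)·f(k+1) − (1)·f(k) = k**3 + 8*k**2 + 24*k + 25.
d = 2 from the (1,0,3) case.
Solving with deg f ≤ 2: f(k) = k**2 + 3*k + 3.
Get s_k = R·t_k = (k**2 + 3*k + 3)*factorial(k + 3) with R(k) = B(k−1)f(k)/C(k) = (k**2 + 3*k + 3)/(k**3 + 8*k**2 + 24*k + 25).
Verify: (k**3 + 8*k**2 + 24*k + 25)*factorial(k + 3) matches t_k.
Σ_(k=2)^n t_k = s_(n+1) − s_(2) = ((n**2 + 5*n + 7)*factorial(n + 4)) − (1560), i.e. n**2*factorial(n + 4) + 5*n*factorial(n + 4) + 7*factorial(n + 4) - 1560.

S(n) = n^{2} \left(n + 4\right)! + 5 n \left(n + 4\right)! + 7 \left(n + 4\right)! - 1560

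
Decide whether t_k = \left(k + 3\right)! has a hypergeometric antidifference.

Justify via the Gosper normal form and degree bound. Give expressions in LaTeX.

The ratio is k + 4.
Normal form (A,B,C) = (k + 4, 1, 1).
Set up (k + 4)·f(k+1) − (1)·f(k) − (1) = 0.
From deg A=1, deg B=0, deg C=0: d=-1.
Negative degree bound (-1): no f exists, t_k not Gosper-summable.

No — negative degree bound, so no certificate f.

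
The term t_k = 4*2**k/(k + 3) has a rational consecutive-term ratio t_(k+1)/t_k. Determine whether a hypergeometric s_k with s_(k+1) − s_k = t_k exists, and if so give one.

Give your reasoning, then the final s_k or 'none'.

The ratio is 2*(k + 3)/(k + 4).
Take A(k)=2*k + 6, B(k)=k + 4, C(k)=1.
f must satisfy (2*k + 6)·f(k+1) − (k + 3)·f(k) = 1.
Degrees (1,1,0) ⇒ d ≤ -1.
Bound -1 < 0, so the key equation has no polynomial solution.

not Gosper-summable; s_k does not exist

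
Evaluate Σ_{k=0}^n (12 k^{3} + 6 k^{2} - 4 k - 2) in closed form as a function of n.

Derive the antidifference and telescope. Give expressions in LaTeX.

The ratio is (6*k**3 + 21*k**2 + 22*k + 6)/(6*k**3 + 3*k**2 - 2*k - 1).
Gosper form: A/B · C(k+1)/C(k) with A=1, B=1, C=k**3 + k**2/2 - k/3 - 1/6.
Need (1)·f(k+1) − (1)·f(k) = k**3 + k**2/2 - k/3 - 1/6.
Degrees (0,0,3) ⇒ d ≤ 4.
Coefficient equations give f(k) = k*(3*k - 1)*(k**2 - k - 1)/12.
Then R = B(k−1)f/C = k*(3*k - 1)*(k**2 - k - 1)/(2*(2*k + 1)*(3*k**2 - 1)), so s_k = R(k)·t_k = k*(3*k**3 - 4*k**2 - 2*k + 1).
s_(k+1) − s_k = 12*k**3 + 6*k**2 - 4*k - 2 = t_k.
Evaluate: s_(n+1) = 3*n**4 + 8*n**3 + 4*n**2 - 3*n - 2; subtract s_(0) = 0 ⇒ S(n) = 3*n**4 + 8*n**3 + 4*n**2 - 3*n - 2.

S(n) = 3 n^{4} + 8 n^{3} + 4 n^{2} - 3 n - 2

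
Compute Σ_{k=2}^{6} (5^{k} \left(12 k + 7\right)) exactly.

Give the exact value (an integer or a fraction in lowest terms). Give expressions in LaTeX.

Σ = 1484275

t_(k+1)/t_k = 5*(12*k + 19)/(12*k + 7).
So A=5 and B=1, with C=k + 7/12.
Need (5)·f(k+1) − (1)·f(k) = k + 7/12.
Bound: deg f ≤ 1.
A polynomial solution: f(k) = (3*k - 2)/12.
R(k) = B(k−1)·f(k)/C(k) = (3*k - 2)/(12*k + 7); s_k = R·t_k = 5**k*(3*k - 2).
Check: Δs_k = 5**k*(12*k + 7). ✓
Evaluate s at k=7 and k=2: 1484375 and 100; difference 1484275.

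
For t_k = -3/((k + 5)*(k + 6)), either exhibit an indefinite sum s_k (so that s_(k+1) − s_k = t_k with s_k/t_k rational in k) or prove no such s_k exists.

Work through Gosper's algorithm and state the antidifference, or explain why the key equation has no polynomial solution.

s_k = -3*k/(5*k + 25)

Compute t_(k+1)/t_k: get (k + 5)/(k + 7).
So A=k + 5 and B=k + 7, with C=1.
Key eq: (k + 5)·f(k+1) = (k + 6)·f(k) + (1).
d = 1 from the (1,1,0) case.
Solve for f: f(k) = k/5 (degree 1 ≤ 1).
Certificate R = B(k−1)f/C = k*(k + 6)/5 gives s_k = -3*k/(5*k + 25).
Δs = -3/(k**2 + 11*k + 30), as required.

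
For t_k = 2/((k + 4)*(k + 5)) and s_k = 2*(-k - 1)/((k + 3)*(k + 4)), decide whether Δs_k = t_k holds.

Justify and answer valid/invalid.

Invalid: residual -8/(k**3 + 12*k**2 + 47*k + 60) ≠ 0.

s_(k+1) = 2*(-k - 2)/((k + 4)*(k + 5))
s_(k+1) − s_k = 2*(k - 1)/(k**3 + 12*k**2 + 47*k + 60)
(s_(k+1) − s_k) − t_k = -8/(k**3 + 12*k**2 + 47*k + 60)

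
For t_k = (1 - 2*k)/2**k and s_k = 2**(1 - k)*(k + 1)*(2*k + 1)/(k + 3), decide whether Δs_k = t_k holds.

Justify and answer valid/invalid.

Invalid: residual 2*(2*k**2 + 9*k - 1)/(2**k*(k**2 + 7*k + 12)) ≠ 0.

s_(k+1) = (k + 2)*(2*k + 3)/(2**k*(k + 4))
s_(k+1) − s_k = (-2*k**3 - 9*k**2 + k + 10)/(2**k*(k**2 + 7*k + 12))
(s_(k+1) − s_k) − t_k = 2*(2*k**2 + 9*k - 1)/(2**k*(k**2 + 7*k + 12))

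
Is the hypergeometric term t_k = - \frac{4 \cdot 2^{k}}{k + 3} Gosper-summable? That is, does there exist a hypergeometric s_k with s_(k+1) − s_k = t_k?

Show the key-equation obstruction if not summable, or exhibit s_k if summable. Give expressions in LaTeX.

r(k) = 2*(k + 3)/(k + 4) after simplifying.
Take A(k)=2*k + 6, B(k)=k + 4, C(k)=1.
f must satisfy (2*k + 6)·f(k+1) − (k + 3)·f(k) = 1.
Degrees (1,1,0) ⇒ d ≤ -1.
deg f ≤ -1 is impossible — no certificate.

No — key equation has no polynomial f.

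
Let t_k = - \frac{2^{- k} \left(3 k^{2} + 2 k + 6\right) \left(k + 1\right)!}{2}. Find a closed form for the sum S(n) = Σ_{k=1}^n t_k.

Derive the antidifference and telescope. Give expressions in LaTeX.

Compute t_(k+1)/t_k: get (k + 2)*(2*k + 3*(k + 1)**2 + 8)/(2*(3*k**2 + 2*k + 6)).
Normal form (A,B,C) = (k/2 + 1, 1, k**2 + 2*k/3 + 2).
f must satisfy (k/2 + 1)·f(k+1) − (1)·f(k) = k**2 + 2*k/3 + 2.
d = 1 from the (1,0,2) case.
A polynomial solution: f(k) = 2*(3*k - 1)/3.
Get s_k = R·t_k = -(3*k - 1)*factorial(k + 1)/2**k with R(k) = B(k−1)f(k)/C(k) = 2*(3*k - 1)/(3*k**2 + 2*k + 6).
s_(k+1) − s_k = -(3*k**2 + 2*k + 6)*factorial(k + 1)/(2*2**k) = t_k.
Evaluate: s_(n+1) = -2**(-n - 1)*(3*n + 2)*factorial(n + 2); subtract s_(1) = -2 ⇒ S(n) = 2**(-n - 1)*(2**(n + 2) - 3*n**3*factorial(n) - 11*n**2*factorial(n) - 12*n*factorial(n) - 4*factorial(n)).

S(n) = 2^{- n - 1} \left(2^{n + 2} - 3 n^{3} n! - 11 n^{2} n! - 12 n n! - 4 n!\right)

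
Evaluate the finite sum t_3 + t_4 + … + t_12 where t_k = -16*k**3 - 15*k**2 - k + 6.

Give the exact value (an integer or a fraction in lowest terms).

Step 1: r(k) = (16*k**3 + 63*k**2 + 79*k + 26)/(16*k**3 + 15*k**2 + k - 6).
So A=1 and B=1, with C=k**3 + 15*k**2/16 + k/16 - 3/8.
Solve (1)·f(k+1) − (1)·f(k) = k**3 + 15*k**2/16 + k/16 - 3/8.
d = 4 from the (0,0,3) case.
Coefficient equations give f(k) = k*(4*k**3 - 3*k**2 - 3*k - 4)/16.
Get s_k = R·t_k = k*(-4*k**3 + 3*k**2 + 3*k + 4) with R(k) = B(k−1)f(k)/C(k) = k*(4*k**3 - 3*k**2 - 3*k - 4)/(16*k**3 + 15*k**2 + k - 6).
s_(k+1) − s_k = -16*k**3 - 15*k**2 - k + 6 = t_k.
Telescoping: Σ = s_(13) − s_(3) = -107094 − (-204) = -106890.

Σ = -106890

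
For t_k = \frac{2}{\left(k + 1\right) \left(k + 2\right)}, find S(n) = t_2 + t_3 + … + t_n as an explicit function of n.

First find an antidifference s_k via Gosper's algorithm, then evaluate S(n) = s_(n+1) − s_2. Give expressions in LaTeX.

r(k) = (k + 1)/(k + 3) after simplifying.
Normal form (A,B,C) = (k + 1, k + 3, 1).
Set up (k + 1)·f(k+1) − (k + 2)·f(k) − (1) = 0.
Bound: deg f ≤ 1.
Match coefficients ⇒ f(k) = k.
Get s_k = R·t_k = 2*k/(k + 1) with R(k) = B(k−1)f(k)/C(k) = k*(k + 2).
Δs = 2/(k**2 + 3*k + 2), as required.
Evaluate: s_(n+1) = 2*(n + 1)/(n + 2); subtract s_(2) = 4/3 ⇒ S(n) = 2*(n - 1)/(3*(n + 2)).

S(n) = \frac{2 \left(n - 1\right)}{3 \left(n + 2\right)}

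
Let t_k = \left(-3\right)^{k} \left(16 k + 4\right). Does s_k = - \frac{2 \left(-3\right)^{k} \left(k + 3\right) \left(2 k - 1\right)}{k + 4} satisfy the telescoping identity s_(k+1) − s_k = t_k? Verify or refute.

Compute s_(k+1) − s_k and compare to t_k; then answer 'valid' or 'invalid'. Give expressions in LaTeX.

s_(k+1) = 6*(-3)**k*(k + 4)*(2*k + 1)/(k + 5)
s_(k+1) − s_k = (-3)**k*(16*k**3 + 132*k**2 + 284*k + 66)/(k**2 + 9*k + 20)
(s_(k+1) − s_k) − t_k = (-3)**k*(-16*k**2 - 72*k - 14)/(k**2 + 9*k + 20)

Invalid: residual \frac{\left(-3\right)^{k} \left(- 16 k^{2} - 72 k - 14\right)}{k^{2} + 9 k + 20} ≠ 0.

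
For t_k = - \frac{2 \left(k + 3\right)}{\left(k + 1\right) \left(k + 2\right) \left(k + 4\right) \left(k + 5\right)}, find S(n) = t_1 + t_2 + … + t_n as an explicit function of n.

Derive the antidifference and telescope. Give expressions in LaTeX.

S(n) = \frac{n \left(- n - 7\right)}{10 \left(n^{2} + 7 n + 10\right)}

Ratio r(k) = (k + 1)*(k + 4)**2/((k + 3)**2*(k + 6)).
Take A(k)=k + 1, B(k)=k + 6, C(k)=k**2 + 6*k + 9.
f must satisfy (k + 1)·f(k+1) − (k + 5)·f(k) = k**2 + 6*k + 9.
Degrees (1,1,2) ⇒ d ≤ 4.
A polynomial solution: f(k) = k*(k + 2)*(k + 3)*(k + 5)/8.
Get s_k = R·t_k = k*(-k - 5)/(4*(k**2 + 5*k + 4)) with R(k) = B(k−1)f(k)/C(k) = k*(k + 2)*(k + 5)**2/(8*(k + 3)).
s_(k+1) − s_k = 2*(-k - 3)/(k**4 + 12*k**3 + 49*k**2 + 78*k + 40) = t_k.
Telescope: S(n) = s_(n+1) − s_(1) = (-n**2 - 7*n - 6)/(4*(n**2 + 7*n + 10)) − (-3/20) = n*(-n - 7)/(10*(n**2 + 7*n + 10)).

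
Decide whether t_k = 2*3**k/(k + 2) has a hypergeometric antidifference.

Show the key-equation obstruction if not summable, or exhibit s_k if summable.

Step 1: r(k) = 3*(k + 2)/(k + 3).
A = 3*k + 6, B = k + 3, C = 1.
f must satisfy (3*k + 6)·f(k+1) − (k + 2)·f(k) = 1.
Bound: deg f ≤ -1.
Bound -1 < 0, so the key equation has no polynomial solution.

No. Not Gosper-summable.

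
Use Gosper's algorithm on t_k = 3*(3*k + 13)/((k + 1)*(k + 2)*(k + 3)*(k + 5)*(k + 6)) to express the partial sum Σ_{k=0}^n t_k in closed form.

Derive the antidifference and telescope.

S(n) = 3*(n**3 + 11*n**2 + 36*n + 26)/(10*(n**3 + 11*n**2 + 36*n + 36))

Compute t_(k+1)/t_k: get (k + 1)*(k + 5)*(3*k + 16)/((k + 4)*(k + 7)*(3*k + 13)).
Gosper form: A/B · C(k+1)/C(k) with A=k + 1, B=k + 7, C=k**2 + 25*k/3 + 52/3.
Need (k + 1)·f(k+1) − (k + 6)·f(k) = k**2 + 25*k/3 + 52/3.
From deg A=1, deg B=1, deg C=2: d=5.
A polynomial solution: f(k) = k*(k + 3)*(k + 4)*(k**2 + 8*k + 17)/30.
Certificate R = B(k−1)f/C = k*(k + 3)*(k + 6)*(k**2 + 8*k + 17)/(10*(3*k + 13)) gives s_k = 3*k*(k**2 + 8*k + 17)/(10*(k**3 + 8*k**2 + 17*k + 10)).
Δs = 3*(3*k + 13)/(k**5 + 17*k**4 + 107*k**3 + 307*k**2 + 396*k + 180), as required.
s_(n+1) = 3*(n**3 + 11*n**2 + 36*n + 26)/(10*(n**3 + 11*n**2 + 36*n + 36)) and s_(0) = 0, so S(n) = 3*(n**3 + 11*n**2 + 36*n + 26)/(10*(n**3 + 11*n**2 + 36*n + 36)).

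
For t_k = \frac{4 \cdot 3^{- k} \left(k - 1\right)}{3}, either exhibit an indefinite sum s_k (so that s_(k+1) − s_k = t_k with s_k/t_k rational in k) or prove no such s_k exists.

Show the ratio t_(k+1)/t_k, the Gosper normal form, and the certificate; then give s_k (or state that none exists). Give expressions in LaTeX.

s_k = 3^{- k} \left(1 - 2 k\right)

r(k) = k/(3*(k - 1)) after simplifying.
Take A(k)=1/3, B(k)=1, C(k)=k - 1.
f must satisfy (1/3)·f(k+1) − (1)·f(k) = k - 1.
deg f ≤ 1 (via 0,0,1).
Match coefficients ⇒ f(k) = -3*(2*k - 1)/4.
Certificate R = B(k−1)f/C = -3*(2*k - 1)/(4*(k - 1)) gives s_k = (1 - 2*k)/3**k.
Δs = 4*(k - 1)/(3*3**k), as required.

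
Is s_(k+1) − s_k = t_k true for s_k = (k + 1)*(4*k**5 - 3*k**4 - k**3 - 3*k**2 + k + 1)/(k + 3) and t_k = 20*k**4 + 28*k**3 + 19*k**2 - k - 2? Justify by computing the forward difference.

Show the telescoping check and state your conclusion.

Invalid: residual 2*(-16*k**5 - 91*k**4 - 104*k**3 - 59*k**2 + 6*k + 7)/(k**2 + 7*k + 12) ≠ 0.

s_(k+1) = (4*k**6 + 25*k**5 + 61*k**4 + 70*k**3 + 32*k**2 - k - 2)/(k + 4)
s_(k+1) − s_k = (20*k**6 + 136*k**5 + 273*k**4 + 260*k**3 + 101*k**2 - 14*k - 10)/(k**2 + 7*k + 12)
(s_(k+1) − s_k) − t_k = 2*(-16*k**5 - 91*k**4 - 104*k**3 - 59*k**2 + 6*k + 7)/(k**2 + 7*k + 12)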